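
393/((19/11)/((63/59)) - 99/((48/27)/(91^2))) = -4357584/5113193167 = -0.00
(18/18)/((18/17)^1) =17/18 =0.94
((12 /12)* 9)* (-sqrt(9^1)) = -27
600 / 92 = 6.52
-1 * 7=-7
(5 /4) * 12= 15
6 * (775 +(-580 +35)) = 1380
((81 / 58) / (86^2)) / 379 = 81 / 162578872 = 0.00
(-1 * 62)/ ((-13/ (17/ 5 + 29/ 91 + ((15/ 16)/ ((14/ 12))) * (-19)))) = -55.08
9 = 9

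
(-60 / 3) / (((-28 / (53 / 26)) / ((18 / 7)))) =2385 / 637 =3.74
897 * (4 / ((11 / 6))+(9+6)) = 169533 / 11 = 15412.09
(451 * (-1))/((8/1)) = -451/8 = -56.38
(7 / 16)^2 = 49 / 256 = 0.19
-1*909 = -909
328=328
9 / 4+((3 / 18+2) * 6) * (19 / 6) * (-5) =-2443 / 12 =-203.58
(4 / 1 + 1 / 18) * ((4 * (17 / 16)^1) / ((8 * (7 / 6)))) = 1241 / 672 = 1.85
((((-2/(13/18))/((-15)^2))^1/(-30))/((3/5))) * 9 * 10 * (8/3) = 32/195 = 0.16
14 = 14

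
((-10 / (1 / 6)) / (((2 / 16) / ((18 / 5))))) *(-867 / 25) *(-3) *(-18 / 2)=40450752 / 25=1618030.08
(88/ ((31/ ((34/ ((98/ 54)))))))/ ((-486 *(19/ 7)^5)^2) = 4312071148/ 415667899080134397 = 0.00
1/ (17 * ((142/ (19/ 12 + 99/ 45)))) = 227/ 144840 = 0.00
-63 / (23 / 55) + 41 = -2522 / 23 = -109.65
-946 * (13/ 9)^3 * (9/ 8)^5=-84173661/ 16384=-5137.55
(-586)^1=-586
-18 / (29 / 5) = -90 / 29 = -3.10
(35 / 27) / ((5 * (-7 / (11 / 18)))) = -11 / 486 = -0.02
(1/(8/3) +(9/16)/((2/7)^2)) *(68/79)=7905/1264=6.25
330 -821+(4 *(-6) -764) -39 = -1318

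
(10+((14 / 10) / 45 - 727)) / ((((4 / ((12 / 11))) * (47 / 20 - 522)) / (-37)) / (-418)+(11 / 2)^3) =-23875064 / 5536185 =-4.31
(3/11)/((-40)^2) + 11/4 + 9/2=127603/17600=7.25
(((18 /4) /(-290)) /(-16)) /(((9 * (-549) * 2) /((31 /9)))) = -31 /91704960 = -0.00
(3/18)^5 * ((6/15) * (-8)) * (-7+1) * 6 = 0.01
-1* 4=-4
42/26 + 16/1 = 229/13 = 17.62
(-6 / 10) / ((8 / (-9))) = 27 / 40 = 0.68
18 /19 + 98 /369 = 8504 /7011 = 1.21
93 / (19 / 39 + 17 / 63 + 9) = 76167 / 7991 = 9.53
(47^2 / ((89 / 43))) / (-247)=-94987 / 21983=-4.32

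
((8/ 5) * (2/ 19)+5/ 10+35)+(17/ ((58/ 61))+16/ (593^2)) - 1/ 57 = 155579144363/ 2906378985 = 53.53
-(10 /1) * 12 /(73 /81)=-9720 /73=-133.15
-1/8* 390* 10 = -975/2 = -487.50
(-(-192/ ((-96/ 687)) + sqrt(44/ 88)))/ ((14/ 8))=-5496/ 7 -2* sqrt(2)/ 7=-785.55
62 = 62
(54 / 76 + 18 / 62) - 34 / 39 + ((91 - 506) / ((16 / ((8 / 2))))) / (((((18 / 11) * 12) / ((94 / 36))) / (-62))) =855.48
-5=-5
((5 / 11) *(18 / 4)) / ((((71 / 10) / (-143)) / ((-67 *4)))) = 783900 / 71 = 11040.85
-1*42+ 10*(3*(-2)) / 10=-48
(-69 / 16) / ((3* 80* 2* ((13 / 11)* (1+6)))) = -253 / 232960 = -0.00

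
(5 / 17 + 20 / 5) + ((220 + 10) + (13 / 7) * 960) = 2017.15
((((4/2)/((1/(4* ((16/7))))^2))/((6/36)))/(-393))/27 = -16384/173313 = -0.09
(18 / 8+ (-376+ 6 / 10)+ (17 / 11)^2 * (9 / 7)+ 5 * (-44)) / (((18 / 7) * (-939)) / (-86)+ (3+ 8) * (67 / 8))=-859650926 / 175114225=-4.91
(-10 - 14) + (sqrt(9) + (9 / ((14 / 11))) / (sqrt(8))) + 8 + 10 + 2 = -1 + 99 * sqrt(2) / 56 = 1.50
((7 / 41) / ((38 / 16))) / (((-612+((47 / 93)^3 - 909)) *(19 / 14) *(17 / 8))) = -2522463552 / 153904453536179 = -0.00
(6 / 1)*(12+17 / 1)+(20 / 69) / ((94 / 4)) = 564322 / 3243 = 174.01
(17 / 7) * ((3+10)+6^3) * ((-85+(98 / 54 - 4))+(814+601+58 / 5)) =703936153 / 945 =744905.98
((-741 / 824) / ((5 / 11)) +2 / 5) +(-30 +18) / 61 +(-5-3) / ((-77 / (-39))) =-112763311 / 19351640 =-5.83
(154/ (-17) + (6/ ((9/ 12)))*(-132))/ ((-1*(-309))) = -18106/ 5253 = -3.45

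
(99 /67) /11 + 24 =1617 /67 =24.13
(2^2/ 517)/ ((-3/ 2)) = -8/ 1551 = -0.01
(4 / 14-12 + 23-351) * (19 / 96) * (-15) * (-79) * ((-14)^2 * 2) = -62464115 / 2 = -31232057.50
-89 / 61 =-1.46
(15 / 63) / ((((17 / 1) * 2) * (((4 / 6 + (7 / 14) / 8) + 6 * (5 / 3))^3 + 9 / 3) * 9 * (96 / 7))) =320 / 6983055201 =0.00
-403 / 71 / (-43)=403 / 3053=0.13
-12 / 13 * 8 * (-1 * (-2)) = -192 / 13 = -14.77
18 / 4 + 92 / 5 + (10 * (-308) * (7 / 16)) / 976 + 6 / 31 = 6569459 / 302560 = 21.71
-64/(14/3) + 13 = -5/7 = -0.71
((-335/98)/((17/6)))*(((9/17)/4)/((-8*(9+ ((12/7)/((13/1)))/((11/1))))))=431145/194661152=0.00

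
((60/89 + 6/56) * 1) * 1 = 1947/2492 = 0.78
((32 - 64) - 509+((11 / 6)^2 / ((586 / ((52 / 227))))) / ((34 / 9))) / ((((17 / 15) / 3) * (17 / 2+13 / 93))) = -10239879322575 / 61778476306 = -165.75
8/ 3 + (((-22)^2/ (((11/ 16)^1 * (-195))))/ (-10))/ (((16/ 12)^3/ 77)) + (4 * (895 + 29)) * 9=64892869/ 1950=33278.39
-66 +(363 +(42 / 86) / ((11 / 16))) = 297.71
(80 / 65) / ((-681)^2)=16 / 6028893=0.00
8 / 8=1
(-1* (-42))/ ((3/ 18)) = 252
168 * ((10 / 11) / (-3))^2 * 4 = 22400 / 363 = 61.71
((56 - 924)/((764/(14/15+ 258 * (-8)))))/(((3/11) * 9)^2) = 812549122/2088585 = 389.04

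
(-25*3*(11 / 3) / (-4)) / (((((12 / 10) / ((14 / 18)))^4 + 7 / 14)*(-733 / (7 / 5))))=-577740625 / 27130876442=-0.02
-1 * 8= -8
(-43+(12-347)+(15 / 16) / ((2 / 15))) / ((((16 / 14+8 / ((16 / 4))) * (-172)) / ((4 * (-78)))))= -3240783 / 15136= -214.11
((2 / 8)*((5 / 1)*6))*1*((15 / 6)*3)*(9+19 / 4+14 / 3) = 16575 / 16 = 1035.94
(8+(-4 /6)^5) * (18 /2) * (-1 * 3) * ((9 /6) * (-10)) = 9560 /3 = 3186.67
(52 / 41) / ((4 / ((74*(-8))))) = -7696 / 41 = -187.71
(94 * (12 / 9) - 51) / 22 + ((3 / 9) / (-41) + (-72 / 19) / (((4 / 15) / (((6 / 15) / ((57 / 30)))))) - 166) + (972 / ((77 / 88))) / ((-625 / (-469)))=407820899197 / 610541250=667.97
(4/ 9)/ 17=4/ 153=0.03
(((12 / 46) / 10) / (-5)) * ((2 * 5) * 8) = -48 / 115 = -0.42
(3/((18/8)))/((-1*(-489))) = 4/1467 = 0.00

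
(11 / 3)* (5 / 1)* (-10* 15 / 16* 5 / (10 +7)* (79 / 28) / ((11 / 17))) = -49375 / 224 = -220.42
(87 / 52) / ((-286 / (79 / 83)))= -0.01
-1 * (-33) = 33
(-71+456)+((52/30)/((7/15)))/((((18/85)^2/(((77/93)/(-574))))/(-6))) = 555939065/1441314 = 385.72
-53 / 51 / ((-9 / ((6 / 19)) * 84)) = 53 / 122094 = 0.00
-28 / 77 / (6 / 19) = -38 / 33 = -1.15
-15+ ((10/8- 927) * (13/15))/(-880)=-743861/52800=-14.09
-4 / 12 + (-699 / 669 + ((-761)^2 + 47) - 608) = 387055718 / 669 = 578558.62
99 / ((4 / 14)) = 693 / 2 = 346.50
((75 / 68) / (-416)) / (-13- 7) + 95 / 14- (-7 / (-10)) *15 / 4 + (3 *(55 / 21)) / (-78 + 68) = 381903 / 113152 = 3.38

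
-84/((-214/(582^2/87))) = 1528.24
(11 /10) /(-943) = -11 /9430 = -0.00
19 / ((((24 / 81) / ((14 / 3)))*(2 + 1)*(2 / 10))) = 1995 / 4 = 498.75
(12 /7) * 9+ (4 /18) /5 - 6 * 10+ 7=-11821 /315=-37.53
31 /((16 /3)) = 93 /16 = 5.81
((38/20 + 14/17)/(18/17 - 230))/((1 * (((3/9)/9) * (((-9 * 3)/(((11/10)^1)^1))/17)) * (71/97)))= 8398357/27633200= 0.30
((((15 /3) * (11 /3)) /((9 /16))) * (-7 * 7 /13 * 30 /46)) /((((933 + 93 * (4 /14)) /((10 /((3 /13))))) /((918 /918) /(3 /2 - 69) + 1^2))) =-401447200 /112623939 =-3.56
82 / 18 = 41 / 9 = 4.56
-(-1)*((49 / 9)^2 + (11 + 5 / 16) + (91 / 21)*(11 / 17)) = 964085 / 22032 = 43.76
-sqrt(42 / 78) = -sqrt(91) / 13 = -0.73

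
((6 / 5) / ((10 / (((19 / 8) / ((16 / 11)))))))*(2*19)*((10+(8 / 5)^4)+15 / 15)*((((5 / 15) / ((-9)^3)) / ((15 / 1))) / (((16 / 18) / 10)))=-4840649 / 108000000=-0.04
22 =22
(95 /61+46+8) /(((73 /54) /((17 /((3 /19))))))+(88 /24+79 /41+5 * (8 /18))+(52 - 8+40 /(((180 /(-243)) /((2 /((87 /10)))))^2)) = 4480.47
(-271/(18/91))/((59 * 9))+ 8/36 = -22537/9558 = -2.36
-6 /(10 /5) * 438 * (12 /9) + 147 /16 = -27885 /16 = -1742.81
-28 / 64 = -7 / 16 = -0.44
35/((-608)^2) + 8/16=184867/369664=0.50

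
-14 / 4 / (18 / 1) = -7 / 36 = -0.19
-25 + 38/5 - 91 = -542/5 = -108.40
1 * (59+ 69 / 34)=2075 / 34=61.03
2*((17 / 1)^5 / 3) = 946571.33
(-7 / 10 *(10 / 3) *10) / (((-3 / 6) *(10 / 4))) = 56 / 3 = 18.67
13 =13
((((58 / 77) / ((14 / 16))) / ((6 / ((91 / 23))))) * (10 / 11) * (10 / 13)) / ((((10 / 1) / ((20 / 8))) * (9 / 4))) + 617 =324557179 / 525987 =617.04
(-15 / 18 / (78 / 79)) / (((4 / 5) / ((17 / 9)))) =-33575 / 16848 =-1.99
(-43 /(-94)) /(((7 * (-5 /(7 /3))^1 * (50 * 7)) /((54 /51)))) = -129 /1398250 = -0.00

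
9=9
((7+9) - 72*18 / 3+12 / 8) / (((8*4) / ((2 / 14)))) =-1.85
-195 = -195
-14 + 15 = 1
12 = 12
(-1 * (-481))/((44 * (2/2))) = 481/44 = 10.93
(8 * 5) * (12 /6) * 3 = 240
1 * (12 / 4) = 3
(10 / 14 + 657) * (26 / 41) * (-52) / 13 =-478816 / 287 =-1668.35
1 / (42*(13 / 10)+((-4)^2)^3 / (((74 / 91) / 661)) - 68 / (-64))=2960 / 9855304601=0.00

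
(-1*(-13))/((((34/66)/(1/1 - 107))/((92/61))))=-4183608/1037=-4034.34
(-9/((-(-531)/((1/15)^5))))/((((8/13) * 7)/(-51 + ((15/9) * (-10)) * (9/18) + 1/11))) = 5083/16559235000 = 0.00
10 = 10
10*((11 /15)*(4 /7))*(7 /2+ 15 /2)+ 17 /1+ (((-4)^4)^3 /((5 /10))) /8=88081709 /21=4194367.10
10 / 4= 5 / 2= 2.50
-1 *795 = -795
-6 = -6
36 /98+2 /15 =368 /735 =0.50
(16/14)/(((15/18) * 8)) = 6/35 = 0.17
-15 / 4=-3.75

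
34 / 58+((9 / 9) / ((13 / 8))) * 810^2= 152215421 / 377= 403754.43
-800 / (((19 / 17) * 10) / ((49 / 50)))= -6664 / 95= -70.15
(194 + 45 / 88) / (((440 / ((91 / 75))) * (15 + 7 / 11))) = 1557647 / 45408000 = 0.03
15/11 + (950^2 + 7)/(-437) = -9921022/4807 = -2063.87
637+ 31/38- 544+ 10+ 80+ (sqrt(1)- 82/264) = 462739/2508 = 184.51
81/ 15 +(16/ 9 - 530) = -23527/ 45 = -522.82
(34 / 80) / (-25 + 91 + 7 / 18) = 153 / 23900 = 0.01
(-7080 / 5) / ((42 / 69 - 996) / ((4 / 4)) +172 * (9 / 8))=65136 / 36887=1.77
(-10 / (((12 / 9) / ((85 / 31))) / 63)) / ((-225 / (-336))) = -59976 / 31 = -1934.71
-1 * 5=-5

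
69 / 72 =23 / 24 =0.96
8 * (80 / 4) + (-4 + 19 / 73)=156.26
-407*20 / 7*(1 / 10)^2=-11.63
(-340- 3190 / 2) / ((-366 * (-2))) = -645 / 244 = -2.64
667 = 667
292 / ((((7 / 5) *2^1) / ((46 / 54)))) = 16790 / 189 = 88.84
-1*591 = -591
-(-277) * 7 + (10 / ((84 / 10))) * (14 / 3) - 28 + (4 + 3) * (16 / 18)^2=155689 / 81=1922.09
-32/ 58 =-16/ 29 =-0.55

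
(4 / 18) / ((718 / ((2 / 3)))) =2 / 9693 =0.00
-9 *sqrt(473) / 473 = -0.41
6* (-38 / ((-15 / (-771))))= -58596 / 5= -11719.20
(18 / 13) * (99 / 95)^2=176418 / 117325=1.50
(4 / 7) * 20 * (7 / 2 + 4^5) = 82200 / 7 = 11742.86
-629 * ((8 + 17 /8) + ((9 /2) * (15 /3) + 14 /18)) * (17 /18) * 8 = -25716665 /162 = -158744.85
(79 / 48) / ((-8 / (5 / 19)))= -395 / 7296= -0.05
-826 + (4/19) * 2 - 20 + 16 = -15762/19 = -829.58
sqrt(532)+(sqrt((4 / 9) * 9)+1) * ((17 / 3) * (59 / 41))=2 * sqrt(133)+1003 / 41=47.53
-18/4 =-9/2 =-4.50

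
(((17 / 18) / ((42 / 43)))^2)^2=285541678321 / 326653399296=0.87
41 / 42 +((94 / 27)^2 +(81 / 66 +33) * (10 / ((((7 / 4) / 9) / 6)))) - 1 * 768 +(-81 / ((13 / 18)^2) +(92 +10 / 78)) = 184862856055 / 18972954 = 9743.49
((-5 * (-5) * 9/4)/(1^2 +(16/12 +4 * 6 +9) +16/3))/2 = 675/976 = 0.69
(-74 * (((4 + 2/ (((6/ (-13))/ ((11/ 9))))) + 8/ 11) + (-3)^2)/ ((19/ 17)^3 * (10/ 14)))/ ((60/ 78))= -41421345784/ 50928075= -813.33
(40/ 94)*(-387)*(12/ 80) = -1161/ 47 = -24.70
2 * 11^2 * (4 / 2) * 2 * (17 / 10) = 8228 / 5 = 1645.60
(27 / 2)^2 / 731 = 729 / 2924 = 0.25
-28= -28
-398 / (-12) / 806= 0.04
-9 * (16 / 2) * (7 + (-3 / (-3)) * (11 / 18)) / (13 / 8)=-4384 / 13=-337.23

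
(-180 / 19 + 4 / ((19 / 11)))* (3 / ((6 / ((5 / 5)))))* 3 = -204 / 19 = -10.74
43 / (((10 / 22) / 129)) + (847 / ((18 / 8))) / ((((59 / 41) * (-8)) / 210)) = 4722784 / 885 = 5336.48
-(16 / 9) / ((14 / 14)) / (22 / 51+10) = -68 / 399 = -0.17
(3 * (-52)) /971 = -156 /971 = -0.16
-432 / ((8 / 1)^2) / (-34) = 27 / 136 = 0.20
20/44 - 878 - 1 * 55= -10258/11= -932.55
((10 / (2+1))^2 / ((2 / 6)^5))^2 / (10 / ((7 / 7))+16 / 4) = 3645000 / 7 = 520714.29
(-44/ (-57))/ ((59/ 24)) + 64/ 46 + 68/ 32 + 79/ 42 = 24738583/ 4331544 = 5.71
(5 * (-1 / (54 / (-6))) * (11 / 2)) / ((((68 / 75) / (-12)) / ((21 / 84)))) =-1375 / 136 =-10.11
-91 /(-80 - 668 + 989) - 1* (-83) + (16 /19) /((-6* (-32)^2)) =82.62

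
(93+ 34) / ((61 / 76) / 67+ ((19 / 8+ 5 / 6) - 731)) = -3880104 / 22235125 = -0.17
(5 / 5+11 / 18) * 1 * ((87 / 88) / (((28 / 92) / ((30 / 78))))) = 96715 / 48048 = 2.01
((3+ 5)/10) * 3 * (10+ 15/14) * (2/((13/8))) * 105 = 44640/13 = 3433.85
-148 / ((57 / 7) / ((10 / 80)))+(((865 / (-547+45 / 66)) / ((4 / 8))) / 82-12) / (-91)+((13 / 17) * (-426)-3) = -1691612567441 / 5112089346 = -330.90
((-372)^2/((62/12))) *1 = 26784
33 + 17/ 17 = 34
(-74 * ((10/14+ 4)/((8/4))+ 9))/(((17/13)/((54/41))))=-4129866/4879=-846.46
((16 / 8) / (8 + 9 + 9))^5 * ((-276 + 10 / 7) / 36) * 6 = -961 / 7797153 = -0.00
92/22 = 46/11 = 4.18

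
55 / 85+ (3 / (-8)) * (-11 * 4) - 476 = -15601 / 34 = -458.85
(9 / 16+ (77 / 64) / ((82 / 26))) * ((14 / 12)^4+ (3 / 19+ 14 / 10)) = 1040099731 / 323066880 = 3.22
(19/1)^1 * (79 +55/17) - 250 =22312/17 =1312.47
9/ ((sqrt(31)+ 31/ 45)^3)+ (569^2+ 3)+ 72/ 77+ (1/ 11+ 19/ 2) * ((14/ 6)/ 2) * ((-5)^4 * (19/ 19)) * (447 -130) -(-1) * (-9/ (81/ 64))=39083056875 * sqrt(31)/ 3809507684212+ 108182334032507245697/ 42580464921918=2540656.53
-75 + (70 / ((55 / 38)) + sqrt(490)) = -293 / 11 + 7 * sqrt(10) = -4.50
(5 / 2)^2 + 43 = 197 / 4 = 49.25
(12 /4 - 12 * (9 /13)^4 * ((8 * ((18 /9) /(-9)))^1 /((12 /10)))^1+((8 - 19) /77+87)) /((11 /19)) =356845631 /2199197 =162.26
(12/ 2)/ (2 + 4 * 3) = 3/ 7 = 0.43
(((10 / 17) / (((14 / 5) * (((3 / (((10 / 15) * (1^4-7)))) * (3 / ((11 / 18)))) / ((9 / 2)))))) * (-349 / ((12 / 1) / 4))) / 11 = 8725 / 3213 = 2.72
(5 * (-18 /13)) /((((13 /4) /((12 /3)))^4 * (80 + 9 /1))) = -5898240 /33045077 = -0.18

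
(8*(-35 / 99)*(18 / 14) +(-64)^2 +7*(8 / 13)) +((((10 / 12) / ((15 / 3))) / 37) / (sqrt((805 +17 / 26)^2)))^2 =3167063585566568903 / 773082176107527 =4096.67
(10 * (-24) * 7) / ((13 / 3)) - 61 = -5833 / 13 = -448.69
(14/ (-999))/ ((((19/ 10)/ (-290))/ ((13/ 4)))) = 131950/ 18981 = 6.95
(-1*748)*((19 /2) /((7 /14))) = -14212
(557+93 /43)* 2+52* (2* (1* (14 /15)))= 783928 /645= 1215.39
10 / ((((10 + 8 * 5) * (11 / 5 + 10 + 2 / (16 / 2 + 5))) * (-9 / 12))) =-52 / 2409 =-0.02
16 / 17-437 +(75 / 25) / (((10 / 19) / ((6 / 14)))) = -516003 / 1190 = -433.62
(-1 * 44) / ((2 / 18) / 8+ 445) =-3168 / 32041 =-0.10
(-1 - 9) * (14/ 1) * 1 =-140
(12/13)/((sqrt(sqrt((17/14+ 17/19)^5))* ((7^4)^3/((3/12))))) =38* 266^(1/4)* 561^(3/4)/2696660416162713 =0.00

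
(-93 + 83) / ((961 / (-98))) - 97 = -95.98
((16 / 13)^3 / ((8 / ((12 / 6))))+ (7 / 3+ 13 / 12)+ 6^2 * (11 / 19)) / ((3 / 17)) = 210546343 / 1502748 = 140.11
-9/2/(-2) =9/4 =2.25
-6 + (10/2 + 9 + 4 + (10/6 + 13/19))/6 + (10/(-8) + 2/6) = -2411/684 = -3.52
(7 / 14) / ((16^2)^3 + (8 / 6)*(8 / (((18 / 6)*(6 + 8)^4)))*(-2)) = 21609 / 725077721080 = 0.00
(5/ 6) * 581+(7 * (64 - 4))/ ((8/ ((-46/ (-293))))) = 865655/ 1758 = 492.41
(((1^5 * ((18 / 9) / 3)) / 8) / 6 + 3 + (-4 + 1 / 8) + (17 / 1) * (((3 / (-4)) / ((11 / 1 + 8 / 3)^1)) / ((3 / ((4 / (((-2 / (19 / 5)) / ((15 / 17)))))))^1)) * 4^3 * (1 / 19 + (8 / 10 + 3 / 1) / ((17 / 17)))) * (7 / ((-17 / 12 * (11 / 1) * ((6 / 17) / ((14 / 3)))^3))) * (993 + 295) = -3385743184983656 / 4931685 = -686528678.33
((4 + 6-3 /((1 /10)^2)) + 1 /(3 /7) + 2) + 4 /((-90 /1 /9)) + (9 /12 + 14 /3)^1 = -5613 /20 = -280.65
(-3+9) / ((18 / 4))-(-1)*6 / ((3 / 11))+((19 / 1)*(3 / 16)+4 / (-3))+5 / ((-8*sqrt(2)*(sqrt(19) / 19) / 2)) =409 / 16-5*sqrt(38) / 8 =21.71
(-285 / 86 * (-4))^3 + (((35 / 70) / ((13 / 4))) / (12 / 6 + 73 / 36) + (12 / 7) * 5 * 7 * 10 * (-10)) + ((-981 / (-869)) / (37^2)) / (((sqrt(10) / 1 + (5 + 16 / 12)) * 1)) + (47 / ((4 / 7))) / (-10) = -1422065402689287640049 / 386544255677368360-8829 * sqrt(10) / 322398131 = -3678.92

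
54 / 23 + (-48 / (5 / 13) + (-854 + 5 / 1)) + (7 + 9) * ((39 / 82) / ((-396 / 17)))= -151203931 / 155595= -971.78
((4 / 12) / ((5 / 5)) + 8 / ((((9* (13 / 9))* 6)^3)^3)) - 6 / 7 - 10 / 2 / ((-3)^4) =-54753829850633465 / 93510305799124032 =-0.59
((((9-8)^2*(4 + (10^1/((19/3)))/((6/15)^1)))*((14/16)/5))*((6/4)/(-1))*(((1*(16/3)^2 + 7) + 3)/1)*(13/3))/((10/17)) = -590.82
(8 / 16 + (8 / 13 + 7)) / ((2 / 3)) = 633 / 52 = 12.17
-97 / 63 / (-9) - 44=-24851 / 567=-43.83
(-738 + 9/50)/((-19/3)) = 110673/950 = 116.50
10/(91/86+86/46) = 3.42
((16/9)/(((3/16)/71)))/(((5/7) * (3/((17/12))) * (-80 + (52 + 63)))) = 77248/6075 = 12.72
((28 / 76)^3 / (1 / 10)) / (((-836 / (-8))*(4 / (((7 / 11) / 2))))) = 12005 / 31537682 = 0.00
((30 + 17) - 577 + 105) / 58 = -425 / 58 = -7.33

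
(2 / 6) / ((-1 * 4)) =-0.08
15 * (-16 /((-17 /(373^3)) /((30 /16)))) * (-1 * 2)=-46705605300 /17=-2747388547.06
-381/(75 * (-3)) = 127/75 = 1.69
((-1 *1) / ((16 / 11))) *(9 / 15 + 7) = -209 / 40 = -5.22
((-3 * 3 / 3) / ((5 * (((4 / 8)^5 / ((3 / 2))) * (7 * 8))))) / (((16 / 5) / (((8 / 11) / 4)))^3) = -225 / 2385152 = -0.00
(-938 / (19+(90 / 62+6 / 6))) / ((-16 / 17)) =35309 / 760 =46.46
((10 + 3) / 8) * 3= 39 / 8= 4.88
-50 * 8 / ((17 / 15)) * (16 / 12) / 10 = -800 / 17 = -47.06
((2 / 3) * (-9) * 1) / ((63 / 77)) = -22 / 3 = -7.33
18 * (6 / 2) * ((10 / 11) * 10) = 5400 / 11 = 490.91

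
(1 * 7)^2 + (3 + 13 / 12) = 637 / 12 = 53.08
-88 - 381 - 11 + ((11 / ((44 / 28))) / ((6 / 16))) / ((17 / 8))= -24032 / 51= -471.22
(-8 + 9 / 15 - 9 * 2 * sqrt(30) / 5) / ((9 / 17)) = -34 * sqrt(30) / 5 - 629 / 45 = -51.22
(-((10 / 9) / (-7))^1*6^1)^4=0.82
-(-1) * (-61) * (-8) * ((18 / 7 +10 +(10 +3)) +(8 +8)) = 142008 / 7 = 20286.86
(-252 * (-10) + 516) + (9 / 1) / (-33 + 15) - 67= 2968.50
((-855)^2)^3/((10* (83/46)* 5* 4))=359405331889989375/332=1082546180391534.26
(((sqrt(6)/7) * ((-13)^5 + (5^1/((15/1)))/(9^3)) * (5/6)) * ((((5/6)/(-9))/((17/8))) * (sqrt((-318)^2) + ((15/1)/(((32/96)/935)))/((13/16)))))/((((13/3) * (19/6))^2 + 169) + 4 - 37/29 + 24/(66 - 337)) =682913.82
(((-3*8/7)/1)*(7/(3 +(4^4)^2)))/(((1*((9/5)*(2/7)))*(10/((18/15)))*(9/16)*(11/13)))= -5824/32441805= -0.00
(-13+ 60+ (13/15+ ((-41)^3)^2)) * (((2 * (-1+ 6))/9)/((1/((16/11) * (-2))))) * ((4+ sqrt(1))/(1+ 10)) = -22800500586560/3267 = -6979032931.30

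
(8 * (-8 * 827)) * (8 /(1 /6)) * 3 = -7621632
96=96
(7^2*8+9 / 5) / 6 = 1969 / 30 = 65.63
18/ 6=3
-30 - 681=-711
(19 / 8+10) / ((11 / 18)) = 81 / 4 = 20.25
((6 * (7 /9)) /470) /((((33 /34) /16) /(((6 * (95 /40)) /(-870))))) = -0.00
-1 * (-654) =654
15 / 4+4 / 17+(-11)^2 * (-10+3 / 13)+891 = -287.09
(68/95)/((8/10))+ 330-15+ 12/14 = 42128/133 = 316.75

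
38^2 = 1444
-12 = -12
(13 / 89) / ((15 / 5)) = 13 / 267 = 0.05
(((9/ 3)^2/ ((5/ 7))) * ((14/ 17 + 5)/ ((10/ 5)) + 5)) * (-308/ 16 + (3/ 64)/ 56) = -167022369/ 87040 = -1918.92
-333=-333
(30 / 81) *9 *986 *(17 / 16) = 41905 / 12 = 3492.08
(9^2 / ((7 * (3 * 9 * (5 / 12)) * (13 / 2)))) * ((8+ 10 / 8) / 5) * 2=1332 / 2275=0.59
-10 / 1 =-10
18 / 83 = 0.22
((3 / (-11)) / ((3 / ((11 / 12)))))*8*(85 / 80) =-17 / 24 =-0.71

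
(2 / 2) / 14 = 1 / 14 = 0.07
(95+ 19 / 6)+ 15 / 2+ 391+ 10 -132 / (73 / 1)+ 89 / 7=793439 / 1533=517.57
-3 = -3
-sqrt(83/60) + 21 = 21 - sqrt(1245)/30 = 19.82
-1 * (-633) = 633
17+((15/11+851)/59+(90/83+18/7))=13236105/377069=35.10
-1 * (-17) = 17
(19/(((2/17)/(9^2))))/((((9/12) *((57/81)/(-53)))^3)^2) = 33218052473397731641344/2476099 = 13415478328369637.74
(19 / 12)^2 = 361 / 144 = 2.51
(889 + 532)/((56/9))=1827/8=228.38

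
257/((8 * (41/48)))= 1542/41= 37.61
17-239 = -222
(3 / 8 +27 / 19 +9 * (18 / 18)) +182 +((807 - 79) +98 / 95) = 700589 / 760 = 921.83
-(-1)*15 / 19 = 15 / 19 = 0.79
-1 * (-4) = 4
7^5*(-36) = -605052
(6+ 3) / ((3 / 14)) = 42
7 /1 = 7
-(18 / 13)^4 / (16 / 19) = -124659 / 28561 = -4.36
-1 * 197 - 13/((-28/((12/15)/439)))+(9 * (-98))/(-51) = -46939854/261205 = -179.71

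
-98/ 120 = -49/ 60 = -0.82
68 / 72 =17 / 18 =0.94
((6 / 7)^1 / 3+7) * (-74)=-3774 / 7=-539.14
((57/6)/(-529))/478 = -19/505724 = -0.00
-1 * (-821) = 821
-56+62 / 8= -193 / 4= -48.25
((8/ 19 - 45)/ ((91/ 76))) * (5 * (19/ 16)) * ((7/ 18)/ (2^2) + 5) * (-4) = 4218665/ 936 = 4507.12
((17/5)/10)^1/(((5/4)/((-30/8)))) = -51/50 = -1.02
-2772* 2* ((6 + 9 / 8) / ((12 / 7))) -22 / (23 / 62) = -2125343 / 92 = -23101.55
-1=-1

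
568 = 568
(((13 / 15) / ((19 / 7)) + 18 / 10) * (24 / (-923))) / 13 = -4832 / 1139905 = -0.00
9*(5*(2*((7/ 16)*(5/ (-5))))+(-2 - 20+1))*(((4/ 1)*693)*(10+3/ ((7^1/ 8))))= -8501031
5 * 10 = 50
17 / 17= 1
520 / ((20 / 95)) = 2470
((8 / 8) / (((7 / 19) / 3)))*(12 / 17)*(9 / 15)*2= 4104 / 595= 6.90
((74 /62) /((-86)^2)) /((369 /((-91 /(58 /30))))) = -16835 /817827492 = -0.00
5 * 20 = 100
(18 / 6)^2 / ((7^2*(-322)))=-9 / 15778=-0.00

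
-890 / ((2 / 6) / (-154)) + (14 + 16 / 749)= 411194.02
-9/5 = -1.80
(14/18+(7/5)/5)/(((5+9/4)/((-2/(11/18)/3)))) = -3808/23925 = -0.16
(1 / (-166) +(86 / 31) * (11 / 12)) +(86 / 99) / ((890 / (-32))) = 2.51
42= 42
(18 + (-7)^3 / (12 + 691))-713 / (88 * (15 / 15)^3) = 582129 / 61864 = 9.41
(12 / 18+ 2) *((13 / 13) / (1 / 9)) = 24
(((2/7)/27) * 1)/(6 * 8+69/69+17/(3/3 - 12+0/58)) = 11/49329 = 0.00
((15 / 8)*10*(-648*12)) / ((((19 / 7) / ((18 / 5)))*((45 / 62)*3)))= -1687392 / 19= -88810.11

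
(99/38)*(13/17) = 1287/646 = 1.99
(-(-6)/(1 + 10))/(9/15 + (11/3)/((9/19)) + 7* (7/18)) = 1620/32857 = 0.05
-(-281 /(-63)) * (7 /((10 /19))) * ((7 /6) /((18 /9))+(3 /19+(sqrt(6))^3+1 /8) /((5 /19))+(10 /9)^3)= -101441 * sqrt(6) /75 - 471738023 /2624400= -3492.80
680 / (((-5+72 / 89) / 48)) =-2904960 / 373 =-7788.10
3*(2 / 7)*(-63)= -54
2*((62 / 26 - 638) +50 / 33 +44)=-506306 / 429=-1180.20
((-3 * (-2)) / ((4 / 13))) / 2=39 / 4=9.75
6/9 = 2/3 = 0.67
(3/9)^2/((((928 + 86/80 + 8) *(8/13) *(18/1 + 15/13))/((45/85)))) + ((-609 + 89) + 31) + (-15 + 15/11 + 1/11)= -877103090297/1745320929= -502.55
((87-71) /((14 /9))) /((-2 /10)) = -360 /7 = -51.43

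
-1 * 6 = -6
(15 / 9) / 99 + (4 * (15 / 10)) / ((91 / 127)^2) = 28783283 / 2459457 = 11.70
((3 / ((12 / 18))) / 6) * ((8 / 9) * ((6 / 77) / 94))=2 / 3619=0.00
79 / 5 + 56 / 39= 3361 / 195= 17.24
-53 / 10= -5.30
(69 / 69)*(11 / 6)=1.83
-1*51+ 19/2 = -83/2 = -41.50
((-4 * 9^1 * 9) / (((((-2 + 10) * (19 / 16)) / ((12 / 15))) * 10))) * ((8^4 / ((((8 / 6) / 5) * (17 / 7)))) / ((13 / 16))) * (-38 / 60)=13451.19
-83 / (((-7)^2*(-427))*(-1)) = -83 / 20923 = -0.00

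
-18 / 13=-1.38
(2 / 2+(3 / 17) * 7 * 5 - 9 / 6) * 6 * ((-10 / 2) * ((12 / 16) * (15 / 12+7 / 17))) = -212.24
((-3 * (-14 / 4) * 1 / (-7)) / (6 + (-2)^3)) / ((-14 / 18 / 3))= -81 / 28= -2.89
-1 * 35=-35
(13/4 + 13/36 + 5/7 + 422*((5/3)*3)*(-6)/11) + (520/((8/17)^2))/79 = -489158135/437976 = -1116.86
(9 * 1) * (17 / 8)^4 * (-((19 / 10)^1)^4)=-97960862169 / 40960000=-2391.62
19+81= 100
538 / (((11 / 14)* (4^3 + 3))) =7532 / 737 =10.22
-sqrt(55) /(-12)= sqrt(55) /12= 0.62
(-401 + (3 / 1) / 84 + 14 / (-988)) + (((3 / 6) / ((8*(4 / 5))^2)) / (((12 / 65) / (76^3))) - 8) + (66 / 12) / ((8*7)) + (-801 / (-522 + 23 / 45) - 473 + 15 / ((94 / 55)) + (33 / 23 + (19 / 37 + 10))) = 17552455321729262357 / 623176702721664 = 28166.10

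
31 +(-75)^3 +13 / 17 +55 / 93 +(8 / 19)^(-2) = -42683155339 / 101184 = -421837.00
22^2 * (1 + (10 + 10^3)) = 489324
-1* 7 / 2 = -7 / 2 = -3.50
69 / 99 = 23 / 33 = 0.70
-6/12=-1/2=-0.50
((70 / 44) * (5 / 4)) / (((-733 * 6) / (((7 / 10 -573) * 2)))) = 200305 / 387024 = 0.52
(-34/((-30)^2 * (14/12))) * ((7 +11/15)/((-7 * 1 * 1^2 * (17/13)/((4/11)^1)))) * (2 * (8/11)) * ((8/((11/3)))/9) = 0.00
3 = 3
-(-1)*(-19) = -19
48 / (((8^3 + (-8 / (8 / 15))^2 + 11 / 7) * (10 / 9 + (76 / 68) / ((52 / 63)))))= 0.03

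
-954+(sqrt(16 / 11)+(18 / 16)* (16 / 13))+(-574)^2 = 4* sqrt(11) / 11+4270804 / 13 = 328524.59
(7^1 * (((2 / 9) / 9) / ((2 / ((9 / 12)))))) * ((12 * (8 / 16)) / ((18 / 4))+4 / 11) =98 / 891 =0.11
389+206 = 595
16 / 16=1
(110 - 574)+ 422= -42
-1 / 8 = -0.12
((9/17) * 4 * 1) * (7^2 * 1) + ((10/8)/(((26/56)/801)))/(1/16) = 7648452/221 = 34608.38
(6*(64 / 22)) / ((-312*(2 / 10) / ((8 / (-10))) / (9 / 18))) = 16 / 143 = 0.11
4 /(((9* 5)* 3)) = 4 /135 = 0.03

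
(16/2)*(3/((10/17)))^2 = 5202/25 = 208.08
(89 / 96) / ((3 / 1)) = 89 / 288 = 0.31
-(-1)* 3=3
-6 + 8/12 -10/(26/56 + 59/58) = -14536/1203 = -12.08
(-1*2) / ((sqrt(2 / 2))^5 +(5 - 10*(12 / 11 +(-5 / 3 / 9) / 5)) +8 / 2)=297 / 80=3.71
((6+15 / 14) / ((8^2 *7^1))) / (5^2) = 99 / 156800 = 0.00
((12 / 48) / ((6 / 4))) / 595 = 1 / 3570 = 0.00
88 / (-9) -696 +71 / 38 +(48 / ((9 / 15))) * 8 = -21857 / 342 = -63.91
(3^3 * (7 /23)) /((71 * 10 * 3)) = 63 /16330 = 0.00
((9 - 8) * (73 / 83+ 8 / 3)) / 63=883 / 15687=0.06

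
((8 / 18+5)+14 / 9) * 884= 6188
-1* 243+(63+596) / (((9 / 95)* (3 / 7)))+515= 16502.93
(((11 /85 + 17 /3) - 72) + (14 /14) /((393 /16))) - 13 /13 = -2243587 /33405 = -67.16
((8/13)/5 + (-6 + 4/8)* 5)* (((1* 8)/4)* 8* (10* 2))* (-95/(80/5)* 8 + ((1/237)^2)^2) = 17067305408796592/41014435293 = 416129.23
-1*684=-684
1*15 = 15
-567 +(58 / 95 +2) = -53617 / 95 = -564.39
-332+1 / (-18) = -5977 / 18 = -332.06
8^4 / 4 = 1024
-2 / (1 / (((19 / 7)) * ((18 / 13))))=-684 / 91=-7.52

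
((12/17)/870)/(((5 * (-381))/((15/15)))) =-2/4695825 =-0.00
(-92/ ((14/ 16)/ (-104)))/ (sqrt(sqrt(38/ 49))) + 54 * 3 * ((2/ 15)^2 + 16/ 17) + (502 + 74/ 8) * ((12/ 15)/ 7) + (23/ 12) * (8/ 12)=11516299/ 53550 + 38272 * 38^(3/ 4) * sqrt(7)/ 133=11867.48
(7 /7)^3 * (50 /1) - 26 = 24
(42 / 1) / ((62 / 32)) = 672 / 31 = 21.68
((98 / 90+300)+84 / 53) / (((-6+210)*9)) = 721877 / 4378860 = 0.16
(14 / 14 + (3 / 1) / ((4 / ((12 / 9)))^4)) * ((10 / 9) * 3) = 280 / 81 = 3.46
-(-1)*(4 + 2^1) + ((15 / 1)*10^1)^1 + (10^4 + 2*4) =10164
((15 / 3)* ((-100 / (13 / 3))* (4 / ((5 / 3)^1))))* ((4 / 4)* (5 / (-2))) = 9000 / 13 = 692.31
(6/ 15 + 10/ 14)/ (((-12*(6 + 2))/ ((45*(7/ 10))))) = -117/ 320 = -0.37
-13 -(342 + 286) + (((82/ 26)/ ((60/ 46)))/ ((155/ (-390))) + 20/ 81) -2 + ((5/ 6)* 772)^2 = 5188089352/ 12555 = 413228.94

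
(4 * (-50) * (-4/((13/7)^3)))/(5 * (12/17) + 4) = 16.59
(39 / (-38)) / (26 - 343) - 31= -373387 / 12046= -31.00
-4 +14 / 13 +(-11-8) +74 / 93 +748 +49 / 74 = 65089627 / 89466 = 727.53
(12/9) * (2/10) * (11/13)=44/195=0.23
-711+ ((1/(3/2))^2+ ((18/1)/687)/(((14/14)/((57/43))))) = -62968487/88623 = -710.52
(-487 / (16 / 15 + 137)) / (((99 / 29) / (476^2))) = -15999664240 / 68343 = -234108.31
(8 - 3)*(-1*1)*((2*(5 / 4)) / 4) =-25 / 8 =-3.12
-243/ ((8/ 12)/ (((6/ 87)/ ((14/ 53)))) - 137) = 38637/ 21377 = 1.81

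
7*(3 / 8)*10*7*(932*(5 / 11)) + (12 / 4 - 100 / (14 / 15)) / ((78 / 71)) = 155652267 / 2002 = 77748.39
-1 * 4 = -4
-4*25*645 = -64500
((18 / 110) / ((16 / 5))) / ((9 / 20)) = 5 / 44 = 0.11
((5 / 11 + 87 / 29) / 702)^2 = 361 / 14907321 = 0.00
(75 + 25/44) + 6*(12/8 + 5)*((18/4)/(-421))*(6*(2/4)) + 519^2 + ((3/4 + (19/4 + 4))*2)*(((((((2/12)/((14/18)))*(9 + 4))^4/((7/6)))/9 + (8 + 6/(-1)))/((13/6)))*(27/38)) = 2181375961865735/8094654568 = 269483.51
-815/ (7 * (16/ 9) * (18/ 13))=-10595/ 224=-47.30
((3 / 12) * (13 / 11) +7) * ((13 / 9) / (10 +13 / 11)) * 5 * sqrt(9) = 6955 / 492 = 14.14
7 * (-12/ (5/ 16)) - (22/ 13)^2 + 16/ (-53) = -12179988/ 44785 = -271.97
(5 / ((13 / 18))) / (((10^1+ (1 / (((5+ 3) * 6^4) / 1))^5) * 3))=3594149992919507927040 / 15574649969317867683853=0.23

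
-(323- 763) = 440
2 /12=1 /6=0.17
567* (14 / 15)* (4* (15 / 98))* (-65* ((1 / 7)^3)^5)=-21060 / 4747561509943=-0.00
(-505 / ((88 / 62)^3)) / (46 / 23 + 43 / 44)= -15044455 / 253616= -59.32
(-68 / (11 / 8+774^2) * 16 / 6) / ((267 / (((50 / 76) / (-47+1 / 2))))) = 0.00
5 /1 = 5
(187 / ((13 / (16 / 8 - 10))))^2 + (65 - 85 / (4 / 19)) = 12903.95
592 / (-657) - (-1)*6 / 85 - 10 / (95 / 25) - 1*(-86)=87577298 / 1061055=82.54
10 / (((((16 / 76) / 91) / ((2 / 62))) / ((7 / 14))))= 8645 / 124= 69.72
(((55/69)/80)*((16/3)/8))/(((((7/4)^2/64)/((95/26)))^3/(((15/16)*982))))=48556224020480000/17834764857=2722560.37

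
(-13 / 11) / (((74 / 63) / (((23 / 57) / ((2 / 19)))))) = -6279 / 1628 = -3.86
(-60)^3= -216000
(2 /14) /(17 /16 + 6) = 16 /791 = 0.02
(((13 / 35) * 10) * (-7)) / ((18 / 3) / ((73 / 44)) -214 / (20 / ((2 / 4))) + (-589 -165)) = 37960 / 1103371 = 0.03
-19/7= -2.71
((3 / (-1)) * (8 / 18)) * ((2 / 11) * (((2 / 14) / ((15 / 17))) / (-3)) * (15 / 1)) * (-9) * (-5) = 680 / 77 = 8.83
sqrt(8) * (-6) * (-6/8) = 9 * sqrt(2) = 12.73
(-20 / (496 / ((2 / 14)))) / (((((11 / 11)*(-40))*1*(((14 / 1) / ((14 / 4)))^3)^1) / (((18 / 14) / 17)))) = 9 / 52885504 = 0.00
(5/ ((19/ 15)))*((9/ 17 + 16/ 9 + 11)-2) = 43250/ 969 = 44.63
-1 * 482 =-482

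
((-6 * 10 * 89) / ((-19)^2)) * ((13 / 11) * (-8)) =555360 / 3971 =139.85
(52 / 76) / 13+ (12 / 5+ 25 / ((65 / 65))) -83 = -5277 / 95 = -55.55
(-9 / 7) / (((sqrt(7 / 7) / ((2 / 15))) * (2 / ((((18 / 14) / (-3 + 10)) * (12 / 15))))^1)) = -108 / 8575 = -0.01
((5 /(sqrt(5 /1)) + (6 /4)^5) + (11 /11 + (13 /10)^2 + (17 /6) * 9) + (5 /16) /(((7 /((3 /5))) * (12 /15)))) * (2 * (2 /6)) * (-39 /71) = -5214989 /397600 -26 * sqrt(5) /71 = -13.94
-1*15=-15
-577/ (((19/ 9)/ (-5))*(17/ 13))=337545/ 323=1045.03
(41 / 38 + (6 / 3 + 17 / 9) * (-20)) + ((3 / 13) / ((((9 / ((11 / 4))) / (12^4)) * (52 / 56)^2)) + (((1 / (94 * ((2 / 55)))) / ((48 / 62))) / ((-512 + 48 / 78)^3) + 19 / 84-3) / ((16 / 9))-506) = 1111.49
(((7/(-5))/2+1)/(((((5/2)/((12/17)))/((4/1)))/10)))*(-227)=-65376/85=-769.13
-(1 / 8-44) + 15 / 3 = 391 / 8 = 48.88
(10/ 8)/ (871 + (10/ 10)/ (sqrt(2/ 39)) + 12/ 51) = 0.00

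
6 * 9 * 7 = 378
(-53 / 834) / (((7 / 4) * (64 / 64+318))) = -106 / 931161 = -0.00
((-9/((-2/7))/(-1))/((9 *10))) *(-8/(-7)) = -2/5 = -0.40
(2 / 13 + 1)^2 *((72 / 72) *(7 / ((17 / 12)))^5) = 940976870400 / 239955833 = 3921.46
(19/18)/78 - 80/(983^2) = 18247171/1356669756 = 0.01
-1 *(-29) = 29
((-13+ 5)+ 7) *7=-7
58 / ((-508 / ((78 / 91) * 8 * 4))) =-2784 / 889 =-3.13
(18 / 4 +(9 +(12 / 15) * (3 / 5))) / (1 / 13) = 9087 / 50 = 181.74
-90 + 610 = 520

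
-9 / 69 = -3 / 23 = -0.13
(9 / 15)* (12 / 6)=6 / 5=1.20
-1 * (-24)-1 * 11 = 13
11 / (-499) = -11 / 499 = -0.02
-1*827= -827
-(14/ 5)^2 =-196/ 25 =-7.84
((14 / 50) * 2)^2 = 196 / 625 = 0.31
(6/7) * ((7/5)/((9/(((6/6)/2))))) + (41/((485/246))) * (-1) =-20.73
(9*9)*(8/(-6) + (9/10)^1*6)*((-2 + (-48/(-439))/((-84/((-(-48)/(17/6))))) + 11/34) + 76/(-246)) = -14163382539/21418810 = -661.26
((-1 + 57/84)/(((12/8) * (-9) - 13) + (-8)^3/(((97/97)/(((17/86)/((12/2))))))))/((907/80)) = 46440/71038961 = 0.00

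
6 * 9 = 54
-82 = -82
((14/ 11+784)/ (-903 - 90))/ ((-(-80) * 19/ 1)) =-4319/ 8301480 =-0.00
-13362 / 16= -6681 / 8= -835.12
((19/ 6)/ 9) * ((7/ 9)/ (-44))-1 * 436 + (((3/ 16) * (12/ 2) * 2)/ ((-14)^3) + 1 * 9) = -12527894629/ 29338848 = -427.01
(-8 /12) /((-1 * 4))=1 /6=0.17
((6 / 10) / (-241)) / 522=-1 / 209670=-0.00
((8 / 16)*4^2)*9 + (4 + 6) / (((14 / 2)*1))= 514 / 7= 73.43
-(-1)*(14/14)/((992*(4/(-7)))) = -7/3968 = -0.00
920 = 920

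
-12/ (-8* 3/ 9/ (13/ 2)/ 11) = 321.75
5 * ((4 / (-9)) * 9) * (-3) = 60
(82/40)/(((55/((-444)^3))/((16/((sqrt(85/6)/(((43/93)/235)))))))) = -205750054656 * sqrt(510)/170286875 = -27286.25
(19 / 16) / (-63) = -19 / 1008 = -0.02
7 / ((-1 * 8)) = -7 / 8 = -0.88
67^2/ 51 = 4489/ 51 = 88.02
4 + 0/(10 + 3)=4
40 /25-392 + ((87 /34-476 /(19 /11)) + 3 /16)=-17137931 /25840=-663.23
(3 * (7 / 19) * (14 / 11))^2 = 86436 / 43681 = 1.98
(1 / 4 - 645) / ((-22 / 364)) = 234689 / 22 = 10667.68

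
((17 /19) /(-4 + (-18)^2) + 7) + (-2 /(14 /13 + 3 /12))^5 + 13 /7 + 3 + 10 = 937303166562851 /66565174213440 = 14.08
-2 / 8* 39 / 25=-39 / 100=-0.39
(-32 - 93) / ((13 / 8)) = -1000 / 13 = -76.92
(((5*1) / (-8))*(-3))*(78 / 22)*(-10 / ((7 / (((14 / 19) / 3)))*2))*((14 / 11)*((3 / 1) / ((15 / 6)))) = -4095 / 2299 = -1.78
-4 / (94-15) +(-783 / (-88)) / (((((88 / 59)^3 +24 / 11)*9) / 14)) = 9682184461 / 3926391008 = 2.47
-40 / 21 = -1.90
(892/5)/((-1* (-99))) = 892/495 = 1.80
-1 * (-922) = 922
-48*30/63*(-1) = 160/7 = 22.86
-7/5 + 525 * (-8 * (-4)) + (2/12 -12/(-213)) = 35781493/2130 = 16798.82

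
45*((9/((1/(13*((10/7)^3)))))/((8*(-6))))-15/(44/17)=-4913715/15092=-325.58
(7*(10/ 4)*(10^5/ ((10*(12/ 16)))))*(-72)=-16800000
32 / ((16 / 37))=74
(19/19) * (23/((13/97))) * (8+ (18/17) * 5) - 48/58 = 14616670/6409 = 2280.65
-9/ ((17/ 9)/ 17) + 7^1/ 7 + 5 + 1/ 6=-449/ 6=-74.83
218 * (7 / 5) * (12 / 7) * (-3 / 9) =-872 / 5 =-174.40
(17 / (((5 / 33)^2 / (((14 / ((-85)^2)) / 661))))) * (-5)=-15246 / 1404625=-0.01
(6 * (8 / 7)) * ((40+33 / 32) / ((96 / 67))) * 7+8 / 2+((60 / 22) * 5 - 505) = 624577 / 704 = 887.18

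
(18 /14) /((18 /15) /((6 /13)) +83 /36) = 0.26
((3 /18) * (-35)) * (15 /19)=-175 /38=-4.61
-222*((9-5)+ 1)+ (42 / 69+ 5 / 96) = -2449421 / 2208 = -1109.34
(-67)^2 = 4489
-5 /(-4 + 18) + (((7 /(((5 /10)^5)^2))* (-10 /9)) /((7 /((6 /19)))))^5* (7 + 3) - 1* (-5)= -504403158265456442016295 /8423688798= -59879130195932.06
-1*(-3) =3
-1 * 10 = -10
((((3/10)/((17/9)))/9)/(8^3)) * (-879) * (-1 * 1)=2637/87040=0.03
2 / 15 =0.13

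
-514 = -514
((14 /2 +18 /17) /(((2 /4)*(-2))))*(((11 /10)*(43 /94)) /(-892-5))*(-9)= -194403 /4778020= -0.04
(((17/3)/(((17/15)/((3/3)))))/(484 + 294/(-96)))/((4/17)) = 68/1539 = 0.04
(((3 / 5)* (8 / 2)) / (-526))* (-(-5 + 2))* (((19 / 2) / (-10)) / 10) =171 / 131500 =0.00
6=6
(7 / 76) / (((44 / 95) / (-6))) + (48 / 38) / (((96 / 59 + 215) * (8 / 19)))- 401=-452342357 / 1124728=-402.18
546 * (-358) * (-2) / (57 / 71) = 9252152 / 19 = 486955.37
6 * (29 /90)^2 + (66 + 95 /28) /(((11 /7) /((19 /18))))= 2805779 /59400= 47.24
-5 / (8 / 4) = -5 / 2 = -2.50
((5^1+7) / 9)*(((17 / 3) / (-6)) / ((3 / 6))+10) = 10.81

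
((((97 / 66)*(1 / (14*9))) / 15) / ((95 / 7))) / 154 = 0.00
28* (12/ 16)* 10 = 210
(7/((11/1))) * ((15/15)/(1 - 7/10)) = 2.12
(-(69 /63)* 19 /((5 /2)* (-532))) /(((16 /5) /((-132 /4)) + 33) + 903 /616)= 1012 /2222983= 0.00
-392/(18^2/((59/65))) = -5782/5265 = -1.10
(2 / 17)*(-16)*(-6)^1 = 192 / 17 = 11.29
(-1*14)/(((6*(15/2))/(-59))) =826/45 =18.36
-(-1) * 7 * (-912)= -6384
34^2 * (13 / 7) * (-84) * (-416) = 75019776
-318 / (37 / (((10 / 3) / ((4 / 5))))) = -1325 / 37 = -35.81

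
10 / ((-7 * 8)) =-5 / 28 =-0.18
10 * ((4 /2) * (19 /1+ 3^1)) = 440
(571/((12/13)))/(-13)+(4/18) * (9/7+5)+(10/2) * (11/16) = -43091/1008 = -42.75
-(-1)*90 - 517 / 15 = 833 / 15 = 55.53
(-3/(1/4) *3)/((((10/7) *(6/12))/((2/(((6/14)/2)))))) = -2352/5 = -470.40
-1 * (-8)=8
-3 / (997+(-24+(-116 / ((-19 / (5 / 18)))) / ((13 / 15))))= -2223 / 722443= -0.00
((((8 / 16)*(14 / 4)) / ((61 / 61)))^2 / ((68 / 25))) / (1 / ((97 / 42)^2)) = 6.01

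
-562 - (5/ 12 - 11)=-6617/ 12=-551.42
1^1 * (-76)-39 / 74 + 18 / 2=-4997 / 74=-67.53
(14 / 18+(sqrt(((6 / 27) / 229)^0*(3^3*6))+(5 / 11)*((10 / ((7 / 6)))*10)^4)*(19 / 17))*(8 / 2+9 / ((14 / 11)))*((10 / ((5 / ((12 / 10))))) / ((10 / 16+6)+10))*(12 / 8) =20088*sqrt(2) / 833+27480384779441432 / 418006897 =65741496.69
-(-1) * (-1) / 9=-1 / 9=-0.11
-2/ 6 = -1/ 3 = -0.33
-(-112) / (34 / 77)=4312 / 17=253.65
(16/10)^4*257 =1052672/625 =1684.28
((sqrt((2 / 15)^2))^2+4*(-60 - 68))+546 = 7654 / 225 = 34.02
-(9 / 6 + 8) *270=-2565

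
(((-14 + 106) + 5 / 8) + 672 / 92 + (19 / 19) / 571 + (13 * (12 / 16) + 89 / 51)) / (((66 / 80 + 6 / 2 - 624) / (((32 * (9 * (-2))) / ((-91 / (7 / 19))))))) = -191056313920 / 455997866623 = -0.42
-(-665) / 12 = 665 / 12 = 55.42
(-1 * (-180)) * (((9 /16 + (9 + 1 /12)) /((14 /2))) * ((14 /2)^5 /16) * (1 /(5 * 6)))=1111663 /128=8684.87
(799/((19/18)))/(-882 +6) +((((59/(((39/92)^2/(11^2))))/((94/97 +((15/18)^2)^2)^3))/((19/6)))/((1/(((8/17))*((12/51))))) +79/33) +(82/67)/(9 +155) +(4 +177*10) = 2229.94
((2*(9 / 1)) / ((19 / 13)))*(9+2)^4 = 3425994 / 19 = 180315.47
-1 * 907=-907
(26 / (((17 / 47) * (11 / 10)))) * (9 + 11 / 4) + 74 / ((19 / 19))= 157423 / 187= 841.83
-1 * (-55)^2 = -3025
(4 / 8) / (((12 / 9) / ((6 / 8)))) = 9 / 32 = 0.28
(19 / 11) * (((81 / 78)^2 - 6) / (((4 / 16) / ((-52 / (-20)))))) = -63213 / 715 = -88.41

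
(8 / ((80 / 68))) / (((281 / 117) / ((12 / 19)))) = 47736 / 26695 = 1.79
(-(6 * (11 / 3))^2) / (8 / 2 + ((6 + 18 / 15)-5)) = -2420 / 31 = -78.06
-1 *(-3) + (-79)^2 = 6244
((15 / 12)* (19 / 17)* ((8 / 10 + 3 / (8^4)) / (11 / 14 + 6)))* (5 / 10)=0.08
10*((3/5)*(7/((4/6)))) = 63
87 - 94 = -7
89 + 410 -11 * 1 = 488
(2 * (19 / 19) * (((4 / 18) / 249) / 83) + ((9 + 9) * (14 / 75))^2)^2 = 1722497882139950224 / 13514498441015625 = 127.46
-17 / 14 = -1.21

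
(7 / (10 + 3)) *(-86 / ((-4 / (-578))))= -6691.46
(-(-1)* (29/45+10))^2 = 229441/2025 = 113.30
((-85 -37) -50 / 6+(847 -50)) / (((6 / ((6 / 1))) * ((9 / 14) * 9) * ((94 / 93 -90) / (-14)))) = 3038000 / 167589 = 18.13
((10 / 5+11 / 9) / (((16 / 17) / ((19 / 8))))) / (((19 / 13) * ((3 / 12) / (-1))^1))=-6409 / 288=-22.25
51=51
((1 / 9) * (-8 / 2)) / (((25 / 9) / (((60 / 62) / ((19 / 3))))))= -72 / 2945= -0.02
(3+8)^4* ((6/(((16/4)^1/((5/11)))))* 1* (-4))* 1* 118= -4711740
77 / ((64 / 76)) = 1463 / 16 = 91.44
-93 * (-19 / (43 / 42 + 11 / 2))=37107 / 137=270.85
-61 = -61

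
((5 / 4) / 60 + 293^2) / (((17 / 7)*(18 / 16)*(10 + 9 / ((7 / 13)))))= 201916897 / 171666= 1176.22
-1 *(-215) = 215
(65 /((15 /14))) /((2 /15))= 455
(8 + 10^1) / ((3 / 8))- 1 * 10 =38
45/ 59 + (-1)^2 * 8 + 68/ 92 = 12894/ 1357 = 9.50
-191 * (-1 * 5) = 955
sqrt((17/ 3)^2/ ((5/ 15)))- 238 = -238 + 17 * sqrt(3)/ 3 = -228.19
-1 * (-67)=67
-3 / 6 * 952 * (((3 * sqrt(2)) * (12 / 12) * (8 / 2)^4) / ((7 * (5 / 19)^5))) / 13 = -4501525.98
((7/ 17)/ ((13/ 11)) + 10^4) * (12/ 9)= 8840308/ 663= 13333.80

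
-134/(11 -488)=134/477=0.28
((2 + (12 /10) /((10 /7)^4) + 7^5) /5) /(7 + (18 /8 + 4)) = 420232203 /1656250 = 253.73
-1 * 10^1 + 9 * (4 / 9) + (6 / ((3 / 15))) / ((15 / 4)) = 2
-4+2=-2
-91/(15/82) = -7462/15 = -497.47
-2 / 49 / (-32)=1 / 784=0.00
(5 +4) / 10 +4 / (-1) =-31 / 10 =-3.10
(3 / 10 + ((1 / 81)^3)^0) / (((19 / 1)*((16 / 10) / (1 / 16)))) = 0.00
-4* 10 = -40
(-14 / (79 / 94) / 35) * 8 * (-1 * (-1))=-1504 / 395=-3.81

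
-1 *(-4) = 4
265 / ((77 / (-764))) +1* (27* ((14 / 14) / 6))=-404227 / 154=-2624.85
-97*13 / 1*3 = -3783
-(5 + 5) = -10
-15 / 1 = -15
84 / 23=3.65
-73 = -73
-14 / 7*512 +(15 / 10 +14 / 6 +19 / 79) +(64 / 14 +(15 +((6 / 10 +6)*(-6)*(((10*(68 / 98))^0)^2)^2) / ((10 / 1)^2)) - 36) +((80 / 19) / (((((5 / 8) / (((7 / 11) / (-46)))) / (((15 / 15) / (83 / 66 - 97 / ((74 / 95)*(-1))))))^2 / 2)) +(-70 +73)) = -50823877443838099020862 / 49164538311695050125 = -1033.75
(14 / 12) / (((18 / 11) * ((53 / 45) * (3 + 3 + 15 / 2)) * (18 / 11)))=4235 / 154548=0.03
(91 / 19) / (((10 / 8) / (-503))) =-183092 / 95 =-1927.28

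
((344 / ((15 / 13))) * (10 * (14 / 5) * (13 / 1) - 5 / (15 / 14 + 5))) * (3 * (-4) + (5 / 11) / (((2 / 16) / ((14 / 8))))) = -570609312 / 935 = -610277.34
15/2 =7.50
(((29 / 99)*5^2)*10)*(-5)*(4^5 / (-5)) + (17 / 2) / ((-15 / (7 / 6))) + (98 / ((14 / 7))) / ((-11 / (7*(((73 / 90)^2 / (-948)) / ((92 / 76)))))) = 145684356764473 / 1942736400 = 74989.26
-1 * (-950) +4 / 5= 4754 / 5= 950.80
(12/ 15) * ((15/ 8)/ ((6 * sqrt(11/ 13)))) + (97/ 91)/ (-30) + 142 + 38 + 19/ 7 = sqrt(143)/ 44 + 498713/ 2730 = 182.95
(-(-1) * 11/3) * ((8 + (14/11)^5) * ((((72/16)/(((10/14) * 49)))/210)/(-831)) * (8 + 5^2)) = -456558/451641575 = -0.00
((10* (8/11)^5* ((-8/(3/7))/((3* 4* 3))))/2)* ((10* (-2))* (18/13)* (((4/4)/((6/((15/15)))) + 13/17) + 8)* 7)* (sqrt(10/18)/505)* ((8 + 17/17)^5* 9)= 1151637175664640* sqrt(5)/3594819371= 716347.26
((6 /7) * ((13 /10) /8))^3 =59319 /21952000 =0.00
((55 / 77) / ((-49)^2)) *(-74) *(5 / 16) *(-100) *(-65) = -44.72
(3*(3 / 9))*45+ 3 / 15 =226 / 5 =45.20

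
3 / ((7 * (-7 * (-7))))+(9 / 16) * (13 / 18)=4555 / 10976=0.41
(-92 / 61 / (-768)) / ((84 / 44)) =253 / 245952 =0.00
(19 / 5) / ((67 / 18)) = 342 / 335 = 1.02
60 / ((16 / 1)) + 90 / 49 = 1095 / 196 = 5.59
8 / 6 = 4 / 3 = 1.33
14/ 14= 1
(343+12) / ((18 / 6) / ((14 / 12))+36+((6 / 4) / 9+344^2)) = 14910 / 4971739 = 0.00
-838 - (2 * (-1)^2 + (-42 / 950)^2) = -189525441 / 225625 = -840.00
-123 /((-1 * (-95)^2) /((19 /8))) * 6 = 369 /1900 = 0.19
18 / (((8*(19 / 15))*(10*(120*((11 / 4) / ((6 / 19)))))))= 27 / 158840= 0.00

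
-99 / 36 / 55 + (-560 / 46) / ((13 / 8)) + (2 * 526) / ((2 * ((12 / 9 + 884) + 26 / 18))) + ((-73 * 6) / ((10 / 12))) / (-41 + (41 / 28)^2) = 83167928541 / 12642510556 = 6.58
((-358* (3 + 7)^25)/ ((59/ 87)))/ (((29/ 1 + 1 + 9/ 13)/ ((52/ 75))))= -2807292800000000000000000000000/ 23541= -119251212777706979312688500.00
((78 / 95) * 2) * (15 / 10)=234 / 95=2.46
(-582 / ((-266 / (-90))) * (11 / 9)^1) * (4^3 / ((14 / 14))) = -15403.31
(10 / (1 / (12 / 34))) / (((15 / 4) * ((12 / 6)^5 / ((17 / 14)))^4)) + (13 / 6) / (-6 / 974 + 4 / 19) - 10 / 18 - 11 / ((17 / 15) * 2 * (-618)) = 754326104850812093 / 75026080327532544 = 10.05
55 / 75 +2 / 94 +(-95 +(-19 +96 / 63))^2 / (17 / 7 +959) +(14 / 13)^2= 5076148190 / 336775257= 15.07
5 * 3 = 15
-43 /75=-0.57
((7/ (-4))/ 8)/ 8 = -7/ 256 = -0.03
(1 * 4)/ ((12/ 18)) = 6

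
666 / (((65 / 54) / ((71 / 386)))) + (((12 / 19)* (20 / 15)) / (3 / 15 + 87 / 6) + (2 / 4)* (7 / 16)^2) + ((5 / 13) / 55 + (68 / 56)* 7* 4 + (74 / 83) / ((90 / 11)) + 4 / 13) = 136.35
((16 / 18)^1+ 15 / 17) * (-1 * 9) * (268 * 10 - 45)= -42005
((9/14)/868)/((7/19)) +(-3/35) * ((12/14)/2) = -14769/425320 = -0.03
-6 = -6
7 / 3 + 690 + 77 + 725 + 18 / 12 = 8975 / 6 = 1495.83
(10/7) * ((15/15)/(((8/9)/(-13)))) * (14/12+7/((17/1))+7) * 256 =-780000/17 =-45882.35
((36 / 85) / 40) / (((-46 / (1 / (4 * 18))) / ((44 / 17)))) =-11 / 1329400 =-0.00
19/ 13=1.46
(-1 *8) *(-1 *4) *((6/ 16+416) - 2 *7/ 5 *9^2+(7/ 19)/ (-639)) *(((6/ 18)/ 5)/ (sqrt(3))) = 368259692 *sqrt(3)/ 2731725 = 233.50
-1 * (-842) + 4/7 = 5898/7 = 842.57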